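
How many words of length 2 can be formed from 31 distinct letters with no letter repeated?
P(31,2) = 31!/(31-2)! = 930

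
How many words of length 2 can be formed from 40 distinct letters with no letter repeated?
P(40,2) = 40!/(40-2)! = 1560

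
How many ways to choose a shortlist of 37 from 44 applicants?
C(44,37) = 44!/(37!×7!) = 38320568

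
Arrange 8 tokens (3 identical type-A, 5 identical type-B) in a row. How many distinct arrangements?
8! / (3! × 5!) = 56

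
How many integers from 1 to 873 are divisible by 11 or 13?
⌊873/11⌋ + ⌊873/13⌋ - ⌊873/143⌋ = 79 + 67 - 6 = 140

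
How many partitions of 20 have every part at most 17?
Let r_j(i) = number of partitions of i into parts ≤ j, for i = 0..20. r_1(i) = 1 for all i; r_j(i) = r_{j-1}(i) + r_j(i-j). Rows j = 2..17: ≤2: 1 1 2 2 3 3 4 4 5 5 6 6 7 7 8 8 9 9 10 10 11; ≤3: 1 1 2 3 4 5 7 8 10 12 14 16 19 21 24 27 30 33 37 40 44; ≤4: 1 1 2 3 5 6 9 11 15 18 23 27 34 39 47 54 64 72 84 94 108; ≤5: 1 1 2 3 5 7 10 13 18 23 30 37 47 57 70 84 101 119 141 164 192; ≤6: 1 1 2 3 5 7 11 14 20 26 35 44 58 71 90 110 136 163 199 235 282; ≤7: 1 1 2 3 5 7 11 15 21 28 38 49 65 82 105 131 164 201 248 300 364; ≤8: 1 1 2 3 5 7 11 15 22 29 40 52 70 89 116 146 186 230 288 352 434; ≤9: 1 1 2 3 5 7 11 15 22 30 41 54 73 94 123 157 201 252 318 393 488; ≤10: 1 1 2 3 5 7 11 15 22 30 42 55 75 97 128 164 212 267 340 423 530; ≤11: 1 1 2 3 5 7 11 15 22 30 42 56 76 99 131 169 219 278 355 445 560; ≤12: 1 1 2 3 5 7 11 15 22 30 42 56 77 100 133 172 224 285 366 460 582; ≤13: 1 1 2 3 5 7 11 15 22 30 42 56 77 101 134 174 227 290 373 471 597; ≤14: 1 1 2 3 5 7 11 15 22 30 42 56 77 101 135 175 229 293 378 478 608; ≤15: 1 1 2 3 5 7 11 15 22 30 42 56 77 101 135 176 230 295 381 483 615; ≤16: 1 1 2 3 5 7 11 15 22 30 42 56 77 101 135 176 231 296 383 486 620; ≤17: 1 1 2 3 5 7 11 15 22 30 42 56 77 101 135 176 231 297 384 488 623. r_17(20) = 623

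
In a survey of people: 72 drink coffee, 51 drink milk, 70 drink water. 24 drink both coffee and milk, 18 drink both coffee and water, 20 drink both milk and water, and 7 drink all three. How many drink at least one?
|A∪B∪C| = 72+51+70-24-18-20+7 = 138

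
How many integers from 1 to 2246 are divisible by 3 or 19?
⌊2246/3⌋ + ⌊2246/19⌋ - ⌊2246/57⌋ = 748 + 118 - 39 = 827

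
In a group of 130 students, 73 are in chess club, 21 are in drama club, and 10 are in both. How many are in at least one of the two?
|A∪B| = |A| + |B| - |A∩B| = 73 + 21 - 10 = 84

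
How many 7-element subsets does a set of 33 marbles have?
C(33,7) = 33!/(7!×26!) = 4272048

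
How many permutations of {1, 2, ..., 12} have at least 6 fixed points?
Exactly j fixed points: C(12,j)·!(12-j); sum over j ≥ 6 (derangement numbers via !m = (m-1)·(!(m-1) + !(m-2)): !0..!6 = 1, 0, 1, 2, 9, 44, 265). Σ_{j=6}^{12} C(12,j)·!(12-j) = C(12,6)·!6 + C(12,7)·!5 + C(12,8)·!4 + C(12,9)·!3 + C(12,10)·!2 + C(12,11)·!1 + C(12,12)·!0 = 924·265 + 792·44 + 495·9 + 220·2 + 66·1 + 12·0 + 1·1 = 284670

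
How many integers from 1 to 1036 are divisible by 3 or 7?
⌊1036/3⌋ + ⌊1036/7⌋ - ⌊1036/21⌋ = 345 + 148 - 49 = 444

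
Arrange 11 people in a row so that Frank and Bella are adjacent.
Treat as block: (11-1)! × 2! = 3628800 × 2 = 7257600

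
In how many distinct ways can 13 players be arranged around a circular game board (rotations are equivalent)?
Circular: fix one position, arrange the rest. (13-1)! = 479001600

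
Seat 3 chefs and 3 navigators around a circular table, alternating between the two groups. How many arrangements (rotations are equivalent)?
Fix one of the chefs: (3-1)! ways for the remaining chefs, × 3! ways for the navigators = 2 × 6 = 12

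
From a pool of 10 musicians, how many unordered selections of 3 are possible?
C(10,3) = 10!/(3!×7!) = 120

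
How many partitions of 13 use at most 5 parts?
By conjugation, equals partitions of 13 into parts ≤ 5. Let r_j(i) = number of partitions of i into parts ≤ j, for i = 0..13. r_1(i) = 1 for all i; r_j(i) = r_{j-1}(i) + r_j(i-j). Rows j = 2..5: ≤2: 1 1 2 2 3 3 4 4 5 5 6 6 7 7; ≤3: 1 1 2 3 4 5 7 8 10 12 14 16 19 21; ≤4: 1 1 2 3 5 6 9 11 15 18 23 27 34 39; ≤5: 1 1 2 3 5 7 10 13 18 23 30 37 47 57. r_5(13) = 57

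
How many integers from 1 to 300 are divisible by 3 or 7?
⌊300/3⌋ + ⌊300/7⌋ - ⌊300/21⌋ = 100 + 42 - 14 = 128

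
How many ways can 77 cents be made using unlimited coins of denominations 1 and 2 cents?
Coefficient of x^77 in 1/(1-x^1) · 1/(1-x^2). Use j coins of 2 for j = 0..⌊77/2⌋ = 38, the rest in 1s: 38 + 1 = 39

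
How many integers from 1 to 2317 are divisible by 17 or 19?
⌊2317/17⌋ + ⌊2317/19⌋ - ⌊2317/323⌋ = 136 + 121 - 7 = 250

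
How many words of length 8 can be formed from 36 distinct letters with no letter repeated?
P(36,8) = 36!/(36-8)! = 1220096908800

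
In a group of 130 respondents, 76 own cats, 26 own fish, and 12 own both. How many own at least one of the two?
|A∪B| = |A| + |B| - |A∩B| = 76 + 26 - 12 = 90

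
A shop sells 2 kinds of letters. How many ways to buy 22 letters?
C(22+2-1, 2-1) = C(23, 1) = 23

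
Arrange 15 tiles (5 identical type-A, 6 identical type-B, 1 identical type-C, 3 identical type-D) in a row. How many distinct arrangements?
15! / (5! × 6! × 1! × 3!) = 2522520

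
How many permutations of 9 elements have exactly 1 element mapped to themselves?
Choose the 1 fixed point C(9,1) = 9, derange the rest: !8 = Σ_{j=0}^{8} (-1)^j·8!/j! = 40320 - 40320 + 20160 - 6720 + 1680 - 336 + 56 - 8 + 1 = 14833. Product = 9 × 14833 = 133497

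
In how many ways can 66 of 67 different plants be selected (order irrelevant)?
C(67,66) = 67!/(66!×1!) = 67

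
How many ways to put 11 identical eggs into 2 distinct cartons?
C(11+2-1, 2-1) = C(12, 1) = 12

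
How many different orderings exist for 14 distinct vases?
14! = 87178291200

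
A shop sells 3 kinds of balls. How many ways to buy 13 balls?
C(13+3-1, 3-1) = C(15, 2) = 105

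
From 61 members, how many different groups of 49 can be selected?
C(61,49) = 61!/(49!×12!) = 1742058970275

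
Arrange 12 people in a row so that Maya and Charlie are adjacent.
Treat as block: (12-1)! × 2! = 39916800 × 2 = 79833600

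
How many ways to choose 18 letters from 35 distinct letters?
C(35,18) = 35!/(18!×17!) = 4537567650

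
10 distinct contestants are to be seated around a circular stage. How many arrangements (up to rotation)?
Circular: fix one position, arrange the rest. (10-1)! = 362880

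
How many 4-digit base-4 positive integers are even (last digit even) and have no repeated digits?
Last∈{0,2}. Last=0: 6. Last nonzero: 1×2×P(2,2) = 4. Total = 10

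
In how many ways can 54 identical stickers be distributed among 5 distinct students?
C(54+5-1, 5-1) = C(58, 4) = 424270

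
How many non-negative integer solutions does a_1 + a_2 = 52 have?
C(52+2-1, 2-1) = C(53, 1) = 53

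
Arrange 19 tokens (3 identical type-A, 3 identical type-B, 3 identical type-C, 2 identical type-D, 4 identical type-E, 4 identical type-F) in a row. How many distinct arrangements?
19! / (3! × 3! × 3! × 2! × 4! × 4!) = 488864376000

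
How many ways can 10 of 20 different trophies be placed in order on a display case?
P(20,10) = 20!/(20-10)! = 670442572800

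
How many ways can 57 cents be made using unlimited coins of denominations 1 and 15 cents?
Coefficient of x^57 in 1/(1-x^1) · 1/(1-x^15). Use j coins of 15 for j = 0..⌊57/15⌋ = 3, the rest in 1s: 3 + 1 = 4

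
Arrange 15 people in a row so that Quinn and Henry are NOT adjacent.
Total - adjacent = 15! - (15-1)!×2 = 1307674368000 - 174356582400 = 1133317785600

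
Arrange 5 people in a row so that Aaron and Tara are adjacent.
Treat as block: (5-1)! × 2! = 24 × 2 = 48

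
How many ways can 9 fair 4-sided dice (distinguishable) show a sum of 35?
Coefficient of x^35 in (x + x² + ... + x^4)^9. By inclusion-exclusion on dice exceeding 4: Σ_j (-1)^j C(9,j)·C(35-1-4j, 8) = C(9,0)·C(34,8) - C(9,1)·C(30,8) + C(9,2)·C(26,8) - C(9,3)·C(22,8) + C(9,4)·C(18,8) - C(9,5)·C(14,8) + C(9,6)·C(10,8) = 1·18156204 - 9·5852925 + 36·1562275 - 84·319770 + 126·43758 - 126·3003 + 84·45 = 9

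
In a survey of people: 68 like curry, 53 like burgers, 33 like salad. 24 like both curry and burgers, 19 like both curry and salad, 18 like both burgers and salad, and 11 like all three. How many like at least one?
|A∪B∪C| = 68+53+33-24-19-18+11 = 104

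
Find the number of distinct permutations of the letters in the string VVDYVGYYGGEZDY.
14! / (2! × 1! × 4! × 1! × 3! × 3!) = 50450400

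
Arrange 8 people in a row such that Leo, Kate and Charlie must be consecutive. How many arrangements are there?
Treat the 3 as one block: (8-3+1)! × 3! = 720 × 6 = 4320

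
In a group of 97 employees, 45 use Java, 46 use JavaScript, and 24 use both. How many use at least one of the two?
|A∪B| = |A| + |B| - |A∩B| = 45 + 46 - 24 = 67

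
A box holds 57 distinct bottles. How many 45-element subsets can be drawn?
C(57,45) = 57!/(45!×12!) = 707285522580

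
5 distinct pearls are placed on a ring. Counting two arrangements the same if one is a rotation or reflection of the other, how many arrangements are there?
(5-1)!/2 = 24/2 = 12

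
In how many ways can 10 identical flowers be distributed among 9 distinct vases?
C(10+9-1, 9-1) = C(18, 8) = 43758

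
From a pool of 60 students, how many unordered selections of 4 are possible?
C(60,4) = 60!/(4!×56!) = 487635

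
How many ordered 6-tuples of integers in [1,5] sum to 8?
Coefficient of x^8 in (x + x² + ... + x^5)^6. By inclusion-exclusion on dice exceeding 5: Σ_j (-1)^j C(6,j)·C(8-1-5j, 5) = C(6,0)·C(7,5) = 1·21 = 21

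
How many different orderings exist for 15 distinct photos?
15! = 1307674368000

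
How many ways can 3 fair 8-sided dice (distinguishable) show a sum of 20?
Coefficient of x^20 in (x + x² + ... + x^8)^3. By inclusion-exclusion on dice exceeding 8: Σ_j (-1)^j C(3,j)·C(20-1-8j, 2) = C(3,0)·C(19,2) - C(3,1)·C(11,2) + C(3,2)·C(3,2) = 1·171 - 3·55 + 3·3 = 15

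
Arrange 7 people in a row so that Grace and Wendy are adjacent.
Treat as block: (7-1)! × 2! = 720 × 2 = 1440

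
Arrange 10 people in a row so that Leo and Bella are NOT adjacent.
Total - adjacent = 10! - (10-1)!×2 = 3628800 - 725760 = 2903040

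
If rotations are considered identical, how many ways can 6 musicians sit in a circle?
Circular: fix one position, arrange the rest. (6-1)! = 120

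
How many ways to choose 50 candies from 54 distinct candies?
C(54,50) = 54!/(50!×4!) = 316251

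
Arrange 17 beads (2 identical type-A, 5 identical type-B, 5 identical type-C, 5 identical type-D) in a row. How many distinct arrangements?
17! / (2! × 5! × 5! × 5!) = 102918816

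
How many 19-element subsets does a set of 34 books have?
C(34,19) = 34!/(19!×15!) = 1855967520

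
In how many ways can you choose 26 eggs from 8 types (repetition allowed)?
C(26+8-1, 8-1) = C(33, 7) = 4272048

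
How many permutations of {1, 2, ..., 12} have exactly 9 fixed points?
Choose the 9 fixed points C(12,9) = 220, derange the rest: !3 = Σ_{j=0}^{3} (-1)^j·3!/j! = 6 - 6 + 3 - 1 = 2. Product = 220 × 2 = 440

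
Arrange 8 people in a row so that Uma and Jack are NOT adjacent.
Total - adjacent = 8! - (8-1)!×2 = 40320 - 10080 = 30240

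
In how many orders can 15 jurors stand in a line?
15! = 1307674368000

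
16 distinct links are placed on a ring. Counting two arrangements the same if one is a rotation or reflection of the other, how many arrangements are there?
(16-1)!/2 = 1307674368000/2 = 653837184000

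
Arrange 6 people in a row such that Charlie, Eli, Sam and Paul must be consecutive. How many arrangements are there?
Treat the 4 as one block: (6-4+1)! × 4! = 6 × 24 = 144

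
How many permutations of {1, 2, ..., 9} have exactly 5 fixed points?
Choose the 5 fixed points C(9,5) = 126, derange the rest: !4 = Σ_{j=0}^{4} (-1)^j·4!/j! = 24 - 24 + 12 - 4 + 1 = 9. Product = 126 × 9 = 1134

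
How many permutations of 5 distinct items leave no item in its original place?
!5 = Σ_{j=0}^{5} (-1)^j·5!/j! = 120 - 120 + 60 - 20 + 5 - 1 = 44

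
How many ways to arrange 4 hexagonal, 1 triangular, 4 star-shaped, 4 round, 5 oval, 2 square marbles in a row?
20! / (4! × 1! × 4! × 4! × 5! × 2!) = 733296564000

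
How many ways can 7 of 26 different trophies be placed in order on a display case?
P(26,7) = 26!/(26-7)! = 3315312000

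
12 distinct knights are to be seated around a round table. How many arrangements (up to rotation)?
Circular: fix one position, arrange the rest. (12-1)! = 39916800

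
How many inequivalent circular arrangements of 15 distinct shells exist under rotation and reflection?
(15-1)!/2 = 87178291200/2 = 43589145600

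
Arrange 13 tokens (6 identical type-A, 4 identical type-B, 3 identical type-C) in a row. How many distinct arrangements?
13! / (6! × 4! × 3!) = 60060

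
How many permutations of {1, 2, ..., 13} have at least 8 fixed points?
Exactly j fixed points: C(13,j)·!(13-j); sum over j ≥ 8 (derangement numbers via !m = (m-1)·(!(m-1) + !(m-2)): !0..!5 = 1, 0, 1, 2, 9, 44). Σ_{j=8}^{13} C(13,j)·!(13-j) = C(13,8)·!5 + C(13,9)·!4 + C(13,10)·!3 + C(13,11)·!2 + C(13,12)·!1 + C(13,13)·!0 = 1287·44 + 715·9 + 286·2 + 78·1 + 13·0 + 1·1 = 63714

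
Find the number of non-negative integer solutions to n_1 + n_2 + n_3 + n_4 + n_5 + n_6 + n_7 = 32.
C(32+7-1, 7-1) = C(38, 6) = 2760681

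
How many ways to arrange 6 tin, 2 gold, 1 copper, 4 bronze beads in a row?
13! / (6! × 2! × 1! × 4!) = 180180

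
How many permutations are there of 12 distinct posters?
12! = 479001600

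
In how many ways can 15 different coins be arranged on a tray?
15! = 1307674368000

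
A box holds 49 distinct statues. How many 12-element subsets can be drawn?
C(49,12) = 49!/(12!×37!) = 92263734836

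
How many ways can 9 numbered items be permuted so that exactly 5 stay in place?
Choose the 5 fixed points C(9,5) = 126, derange the rest: !4 = Σ_{j=0}^{4} (-1)^j·4!/j! = 24 - 24 + 12 - 4 + 1 = 9. Product = 126 × 9 = 1134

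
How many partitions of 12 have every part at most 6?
Let r_j(i) = number of partitions of i into parts ≤ j, for i = 0..12. r_1(i) = 1 for all i; r_j(i) = r_{j-1}(i) + r_j(i-j). Rows j = 2..6: ≤2: 1 1 2 2 3 3 4 4 5 5 6 6 7; ≤3: 1 1 2 3 4 5 7 8 10 12 14 16 19; ≤4: 1 1 2 3 5 6 9 11 15 18 23 27 34; ≤5: 1 1 2 3 5 7 10 13 18 23 30 37 47; ≤6: 1 1 2 3 5 7 11 14 20 26 35 44 58. r_6(12) = 58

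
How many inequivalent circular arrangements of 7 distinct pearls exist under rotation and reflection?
(7-1)!/2 = 720/2 = 360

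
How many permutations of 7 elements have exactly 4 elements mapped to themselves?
Choose the 4 fixed points C(7,4) = 35, derange the rest: !3 = Σ_{j=0}^{3} (-1)^j·3!/j! = 6 - 6 + 3 - 1 = 2. Product = 35 × 2 = 70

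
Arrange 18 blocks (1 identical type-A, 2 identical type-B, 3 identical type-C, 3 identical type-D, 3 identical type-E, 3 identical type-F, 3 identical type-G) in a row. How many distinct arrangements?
18! / (1! × 2! × 3! × 3! × 3! × 3! × 3!) = 411675264000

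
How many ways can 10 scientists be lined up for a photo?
10! = 3628800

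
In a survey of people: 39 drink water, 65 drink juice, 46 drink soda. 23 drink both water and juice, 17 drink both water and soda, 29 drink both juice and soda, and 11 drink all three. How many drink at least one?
|A∪B∪C| = 39+65+46-23-17-29+11 = 92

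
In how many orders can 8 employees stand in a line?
8! = 40320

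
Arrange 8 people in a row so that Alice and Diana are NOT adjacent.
Total - adjacent = 8! - (8-1)!×2 = 40320 - 10080 = 30240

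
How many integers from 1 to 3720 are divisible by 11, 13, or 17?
⌊3720/11⌋+⌊3720/13⌋+⌊3720/17⌋ - ⌊3720/143⌋-⌊3720/187⌋-⌊3720/221⌋ + ⌊3720/2431⌋ = 338+286+218 - 26-19-16 + 1 = 782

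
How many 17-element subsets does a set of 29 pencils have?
C(29,17) = 29!/(17!×12!) = 51895935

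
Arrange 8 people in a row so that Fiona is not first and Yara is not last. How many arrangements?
By inclusion-exclusion: 8! - 2×(8-1)! + (8-2)! = 40320 - 10080 + 720 = 30960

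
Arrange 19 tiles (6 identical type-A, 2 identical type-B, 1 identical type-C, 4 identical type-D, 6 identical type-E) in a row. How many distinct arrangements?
19! / (6! × 2! × 1! × 4! × 6!) = 4888643760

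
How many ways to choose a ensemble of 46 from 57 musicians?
C(57,46) = 57!/(46!×11!) = 184509266760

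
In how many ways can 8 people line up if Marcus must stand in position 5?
Fix one position: (8-1)! = 5040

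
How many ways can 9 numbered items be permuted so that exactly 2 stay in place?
Choose the 2 fixed points C(9,2) = 36, derange the rest: !7 = Σ_{j=0}^{7} (-1)^j·7!/j! = 5040 - 5040 + 2520 - 840 + 210 - 42 + 7 - 1 = 1854. Product = 36 × 1854 = 66744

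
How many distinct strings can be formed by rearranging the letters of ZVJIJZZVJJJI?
12! / (5! × 2! × 3! × 2!) = 166320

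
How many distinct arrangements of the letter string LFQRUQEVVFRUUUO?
15! / (2! × 1! × 1! × 2! × 2! × 2! × 4! × 1!) = 3405402000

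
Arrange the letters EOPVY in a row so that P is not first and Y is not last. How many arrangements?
By inclusion-exclusion: 5! - 2×(5-1)! + (5-2)! = 120 - 48 + 6 = 78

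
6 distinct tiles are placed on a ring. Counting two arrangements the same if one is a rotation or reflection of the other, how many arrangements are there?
(6-1)!/2 = 120/2 = 60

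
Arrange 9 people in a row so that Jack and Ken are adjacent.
Treat as block: (9-1)! × 2! = 40320 × 2 = 80640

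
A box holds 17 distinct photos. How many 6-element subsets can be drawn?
C(17,6) = 17!/(6!×11!) = 12376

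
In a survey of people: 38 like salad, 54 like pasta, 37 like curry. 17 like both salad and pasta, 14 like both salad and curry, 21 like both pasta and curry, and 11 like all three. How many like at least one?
|A∪B∪C| = 38+54+37-17-14-21+11 = 88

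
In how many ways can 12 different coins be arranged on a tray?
12! = 479001600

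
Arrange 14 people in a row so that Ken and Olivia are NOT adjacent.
Total - adjacent = 14! - (14-1)!×2 = 87178291200 - 12454041600 = 74724249600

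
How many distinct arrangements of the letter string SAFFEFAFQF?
10! / (5! × 1! × 1! × 1! × 2!) = 15120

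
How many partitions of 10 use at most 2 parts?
By conjugation, equals partitions of 10 into parts ≤ 2. Let r_j(i) = number of partitions of i into parts ≤ j, for i = 0..10. r_1(i) = 1 for all i; r_j(i) = r_{j-1}(i) + r_j(i-j). Rows j = 2..2: ≤2: 1 1 2 2 3 3 4 4 5 5 6. r_2(10) = 6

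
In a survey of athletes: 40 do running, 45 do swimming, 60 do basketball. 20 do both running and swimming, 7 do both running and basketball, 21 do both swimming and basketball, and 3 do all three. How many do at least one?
|A∪B∪C| = 40+45+60-20-7-21+3 = 100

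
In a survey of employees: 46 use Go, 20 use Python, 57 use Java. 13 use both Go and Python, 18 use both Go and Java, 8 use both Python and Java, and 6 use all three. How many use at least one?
|A∪B∪C| = 46+20+57-13-18-8+6 = 90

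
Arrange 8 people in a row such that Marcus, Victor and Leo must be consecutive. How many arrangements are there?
Treat the 3 as one block: (8-3+1)! × 3! = 720 × 6 = 4320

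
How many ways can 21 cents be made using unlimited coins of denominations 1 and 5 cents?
Coefficient of x^21 in 1/(1-x^1) · 1/(1-x^5). Use j coins of 5 for j = 0..⌊21/5⌋ = 4, the rest in 1s: 4 + 1 = 5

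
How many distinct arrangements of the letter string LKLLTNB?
7! / (3! × 1! × 1! × 1! × 1!) = 840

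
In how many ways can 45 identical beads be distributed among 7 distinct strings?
C(45+7-1, 7-1) = C(51, 6) = 18009460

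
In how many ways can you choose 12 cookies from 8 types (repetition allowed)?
C(12+8-1, 8-1) = C(19, 7) = 50388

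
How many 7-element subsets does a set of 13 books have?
C(13,7) = 13!/(7!×6!) = 1716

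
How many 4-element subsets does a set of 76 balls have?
C(76,4) = 76!/(4!×72!) = 1282975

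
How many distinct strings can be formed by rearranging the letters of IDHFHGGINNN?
11! / (2! × 3! × 1! × 1! × 2! × 2!) = 831600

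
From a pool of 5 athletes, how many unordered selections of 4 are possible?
C(5,4) = 5!/(4!×1!) = 5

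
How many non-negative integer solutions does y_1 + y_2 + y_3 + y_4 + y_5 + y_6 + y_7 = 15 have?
C(15+7-1, 7-1) = C(21, 6) = 54264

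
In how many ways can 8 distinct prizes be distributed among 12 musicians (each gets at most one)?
P(12,8) = 12!/(12-8)! = 19958400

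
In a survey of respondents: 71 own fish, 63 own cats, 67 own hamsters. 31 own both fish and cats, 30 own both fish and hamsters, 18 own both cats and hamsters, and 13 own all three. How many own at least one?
|A∪B∪C| = 71+63+67-31-30-18+13 = 135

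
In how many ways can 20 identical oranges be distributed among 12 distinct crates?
C(20+12-1, 12-1) = C(31, 11) = 84672315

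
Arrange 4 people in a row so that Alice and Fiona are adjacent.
Treat as block: (4-1)! × 2! = 6 × 2 = 12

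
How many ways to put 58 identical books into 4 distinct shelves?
C(58+4-1, 4-1) = C(61, 3) = 35990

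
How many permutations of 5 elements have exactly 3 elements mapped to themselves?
Choose the 3 fixed points C(5,3) = 10, derange the rest: !2 = Σ_{j=0}^{2} (-1)^j·2!/j! = 2 - 2 + 1 = 1. Product = 10 × 1 = 10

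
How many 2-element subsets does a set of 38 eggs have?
C(38,2) = 38!/(2!×36!) = 703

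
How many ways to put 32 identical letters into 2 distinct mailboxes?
C(32+2-1, 2-1) = C(33, 1) = 33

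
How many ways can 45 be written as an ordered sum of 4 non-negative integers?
C(45+4-1, 4-1) = C(48, 3) = 17296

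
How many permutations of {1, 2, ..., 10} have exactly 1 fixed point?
Choose the 1 fixed point C(10,1) = 10, derange the rest: !9 = Σ_{j=0}^{9} (-1)^j·9!/j! = 362880 - 362880 + 181440 - 60480 + 15120 - 3024 + 504 - 72 + 9 - 1 = 133496. Product = 10 × 133496 = 1334960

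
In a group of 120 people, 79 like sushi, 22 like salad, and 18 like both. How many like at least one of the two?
|A∪B| = |A| + |B| - |A∩B| = 79 + 22 - 18 = 83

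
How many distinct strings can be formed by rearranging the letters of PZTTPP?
6! / (2! × 3! × 1!) = 60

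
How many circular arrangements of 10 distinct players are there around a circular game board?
Circular: fix one position, arrange the rest. (10-1)! = 362880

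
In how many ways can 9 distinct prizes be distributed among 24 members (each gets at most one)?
P(24,9) = 24!/(24-9)! = 474467051520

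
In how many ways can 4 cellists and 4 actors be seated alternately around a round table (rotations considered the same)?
Fix one of the cellists: (4-1)! ways for the remaining cellists, × 4! ways for the actors = 6 × 24 = 144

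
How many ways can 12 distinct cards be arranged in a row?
12! = 479001600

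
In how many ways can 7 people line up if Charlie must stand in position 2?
Fix one position: (7-1)! = 720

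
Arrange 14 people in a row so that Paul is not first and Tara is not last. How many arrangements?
By inclusion-exclusion: 14! - 2×(14-1)! + (14-2)! = 87178291200 - 12454041600 + 479001600 = 75203251200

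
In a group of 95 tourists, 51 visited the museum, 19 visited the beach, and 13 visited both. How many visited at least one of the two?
|A∪B| = |A| + |B| - |A∩B| = 51 + 19 - 13 = 57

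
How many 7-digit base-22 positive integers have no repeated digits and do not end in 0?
Last digit: 21 nonzero choices. First digit: 20 (nonzero, ≠last). Middle 5: P(20,5) = 1860480. Total = 781401600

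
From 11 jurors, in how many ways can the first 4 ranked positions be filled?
P(11,4) = 11!/(11-4)! = 7920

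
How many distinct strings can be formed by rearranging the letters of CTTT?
4! / (1! × 3!) = 4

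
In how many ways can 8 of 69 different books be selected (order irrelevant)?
C(69,8) = 69!/(8!×61!) = 8361453672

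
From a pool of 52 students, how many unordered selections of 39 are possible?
C(52,39) = 52!/(39!×13!) = 635013559600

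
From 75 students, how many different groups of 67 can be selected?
C(75,67) = 75!/(67!×8!) = 16871053725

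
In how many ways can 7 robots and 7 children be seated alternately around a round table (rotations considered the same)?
Fix one of the robots: (7-1)! ways for the remaining robots, × 7! ways for the children = 720 × 5040 = 3628800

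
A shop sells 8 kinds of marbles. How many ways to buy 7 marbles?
C(7+8-1, 8-1) = C(14, 7) = 3432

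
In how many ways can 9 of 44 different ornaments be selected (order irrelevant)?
C(44,9) = 44!/(9!×35!) = 708930508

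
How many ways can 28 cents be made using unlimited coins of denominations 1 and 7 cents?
Coefficient of x^28 in 1/(1-x^1) · 1/(1-x^7). Use j coins of 7 for j = 0..⌊28/7⌋ = 4, the rest in 1s: 4 + 1 = 5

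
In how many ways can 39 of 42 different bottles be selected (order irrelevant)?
C(42,39) = 42!/(39!×3!) = 11480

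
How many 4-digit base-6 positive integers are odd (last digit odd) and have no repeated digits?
Last∈{1,3,5}. Last=0: 0. Last nonzero: 3×4×P(4,2) = 144. Total = 144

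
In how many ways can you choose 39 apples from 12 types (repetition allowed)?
C(39+12-1, 12-1) = C(50, 11) = 37353738800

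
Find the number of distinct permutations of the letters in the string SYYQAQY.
7! / (3! × 1! × 2! × 1!) = 420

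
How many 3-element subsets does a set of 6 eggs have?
C(6,3) = 6!/(3!×3!) = 20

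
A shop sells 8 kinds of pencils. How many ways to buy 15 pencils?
C(15+8-1, 8-1) = C(22, 7) = 170544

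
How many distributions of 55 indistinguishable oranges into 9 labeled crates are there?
C(55+9-1, 9-1) = C(63, 8) = 3872894697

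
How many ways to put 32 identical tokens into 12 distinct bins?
C(32+12-1, 12-1) = C(43, 11) = 5752004349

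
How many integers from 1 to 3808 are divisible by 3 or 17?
⌊3808/3⌋ + ⌊3808/17⌋ - ⌊3808/51⌋ = 1269 + 224 - 74 = 1419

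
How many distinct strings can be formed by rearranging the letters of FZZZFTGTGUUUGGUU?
16! / (5! × 2! × 4! × 3! × 2!) = 302702400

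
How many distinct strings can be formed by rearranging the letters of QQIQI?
5! / (2! × 3!) = 10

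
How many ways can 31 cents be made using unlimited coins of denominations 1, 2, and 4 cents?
Coefficient of x^31 in 1/(1-x^1) · 1/(1-x^2) · 1/(1-x^4). Case on j = number of 4-cent coins (j = 0..7); remainder r = 31 - 4j is made from {1,2} in ⌊r/2⌋+1 ways. r = 31, 27, 23, 19, 15, 11, 7, 3 → 16 + 14 + 12 + 10 + 8 + 6 + 4 + 2 = 72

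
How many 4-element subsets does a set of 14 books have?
C(14,4) = 14!/(4!×10!) = 1001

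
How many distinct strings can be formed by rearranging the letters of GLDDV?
5! / (1! × 1! × 1! × 2!) = 60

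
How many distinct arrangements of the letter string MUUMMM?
6! / (4! × 2!) = 15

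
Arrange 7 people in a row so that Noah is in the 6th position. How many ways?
Fix one position: (7-1)! = 720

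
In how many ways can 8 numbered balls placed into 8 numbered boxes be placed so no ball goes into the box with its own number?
!8 = Σ_{j=0}^{8} (-1)^j·8!/j! = 40320 - 40320 + 20160 - 6720 + 1680 - 336 + 56 - 8 + 1 = 14833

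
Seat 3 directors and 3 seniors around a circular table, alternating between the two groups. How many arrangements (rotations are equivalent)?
Fix one of the directors: (3-1)! ways for the remaining directors, × 3! ways for the seniors = 2 × 6 = 12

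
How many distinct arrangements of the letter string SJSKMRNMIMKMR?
13! / (2! × 1! × 2! × 2! × 1! × 1! × 4!) = 32432400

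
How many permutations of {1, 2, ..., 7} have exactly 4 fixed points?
Choose the 4 fixed points C(7,4) = 35, derange the rest: !3 = Σ_{j=0}^{3} (-1)^j·3!/j! = 6 - 6 + 3 - 1 = 2. Product = 35 × 2 = 70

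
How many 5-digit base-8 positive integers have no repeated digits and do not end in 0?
Last digit: 7 nonzero choices. First digit: 6 (nonzero, ≠last). Middle 3: P(6,3) = 120. Total = 5040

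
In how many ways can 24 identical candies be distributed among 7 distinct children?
C(24+7-1, 7-1) = C(30, 6) = 593775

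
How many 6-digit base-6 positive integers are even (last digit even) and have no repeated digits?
Last∈{0,2,4}. Last=0: 120. Last nonzero: 2×4×P(4,4) = 192. Total = 312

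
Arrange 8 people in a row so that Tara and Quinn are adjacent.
Treat as block: (8-1)! × 2! = 5040 × 2 = 10080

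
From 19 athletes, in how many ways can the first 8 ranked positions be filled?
P(19,8) = 19!/(19-8)! = 3047466240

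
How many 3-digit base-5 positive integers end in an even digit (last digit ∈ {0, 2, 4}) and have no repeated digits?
Last∈{0,2,4}. Last=0: 12. Last nonzero: 2×3×P(3,1) = 18. Total = 30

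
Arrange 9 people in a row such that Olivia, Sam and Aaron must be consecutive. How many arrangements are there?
Treat the 3 as one block: (9-3+1)! × 3! = 5040 × 6 = 30240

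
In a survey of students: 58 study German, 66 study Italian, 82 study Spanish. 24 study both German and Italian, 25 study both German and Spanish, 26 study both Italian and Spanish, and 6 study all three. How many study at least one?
|A∪B∪C| = 58+66+82-24-25-26+6 = 137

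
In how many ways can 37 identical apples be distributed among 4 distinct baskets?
C(37+4-1, 4-1) = C(40, 3) = 9880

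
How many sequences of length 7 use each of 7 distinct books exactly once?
7! = 5040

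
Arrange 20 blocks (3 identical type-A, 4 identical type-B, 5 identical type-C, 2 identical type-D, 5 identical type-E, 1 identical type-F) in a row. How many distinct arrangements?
20! / (3! × 4! × 5! × 2! × 5! × 1!) = 586637251200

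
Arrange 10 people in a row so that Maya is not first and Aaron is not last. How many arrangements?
By inclusion-exclusion: 10! - 2×(10-1)! + (10-2)! = 3628800 - 725760 + 40320 = 2943360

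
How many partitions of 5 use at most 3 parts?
By conjugation, equals partitions of 5 into parts ≤ 3. Let r_j(i) = number of partitions of i into parts ≤ j, for i = 0..5. r_1(i) = 1 for all i; r_j(i) = r_{j-1}(i) + r_j(i-j). Rows j = 2..3: ≤2: 1 1 2 2 3 3; ≤3: 1 1 2 3 4 5. r_3(5) = 5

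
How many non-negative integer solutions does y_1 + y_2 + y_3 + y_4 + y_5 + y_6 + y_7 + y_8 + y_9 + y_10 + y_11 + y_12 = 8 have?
C(8+12-1, 12-1) = C(19, 11) = 75582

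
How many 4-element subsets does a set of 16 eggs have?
C(16,4) = 16!/(4!×12!) = 1820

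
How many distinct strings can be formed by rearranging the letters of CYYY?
4! / (1! × 3!) = 4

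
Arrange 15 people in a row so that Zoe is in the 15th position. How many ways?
Fix one position: (15-1)! = 87178291200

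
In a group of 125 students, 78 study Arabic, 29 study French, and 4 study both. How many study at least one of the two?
|A∪B| = |A| + |B| - |A∩B| = 78 + 29 - 4 = 103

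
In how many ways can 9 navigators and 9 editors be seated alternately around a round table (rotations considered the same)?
Fix one of the navigators: (9-1)! ways for the remaining navigators, × 9! ways for the editors = 40320 × 362880 = 14631321600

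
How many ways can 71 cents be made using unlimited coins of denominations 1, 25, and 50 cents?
Coefficient of x^71 in 1/(1-x^1) · 1/(1-x^25) · 1/(1-x^50). Case on j = number of 50-cent coins (j = 0..1); remainder r = 71 - 50j is made from {1,25} in ⌊r/25⌋+1 ways. r = 71, 21 → 3 + 1 = 4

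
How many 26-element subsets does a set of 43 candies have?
C(43,26) = 43!/(26!×17!) = 421171648758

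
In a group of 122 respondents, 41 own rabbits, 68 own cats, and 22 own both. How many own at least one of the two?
|A∪B| = |A| + |B| - |A∩B| = 41 + 68 - 22 = 87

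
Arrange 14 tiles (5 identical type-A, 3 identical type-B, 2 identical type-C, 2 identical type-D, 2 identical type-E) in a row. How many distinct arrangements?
14! / (5! × 3! × 2! × 2! × 2!) = 15135120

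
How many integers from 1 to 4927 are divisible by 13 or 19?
⌊4927/13⌋ + ⌊4927/19⌋ - ⌊4927/247⌋ = 379 + 259 - 19 = 619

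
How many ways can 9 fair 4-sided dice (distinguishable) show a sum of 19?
Coefficient of x^19 in (x + x² + ... + x^4)^9. By inclusion-exclusion on dice exceeding 4: Σ_j (-1)^j C(9,j)·C(19-1-4j, 8) = C(9,0)·C(18,8) - C(9,1)·C(14,8) + C(9,2)·C(10,8) = 1·43758 - 9·3003 + 36·45 = 18351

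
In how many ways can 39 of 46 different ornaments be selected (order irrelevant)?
C(46,39) = 46!/(39!×7!) = 53524680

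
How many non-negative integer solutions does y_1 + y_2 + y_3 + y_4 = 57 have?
C(57+4-1, 4-1) = C(60, 3) = 34220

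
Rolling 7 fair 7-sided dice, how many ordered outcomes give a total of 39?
Coefficient of x^39 in (x + x² + ... + x^7)^7. By inclusion-exclusion on dice exceeding 7: Σ_j (-1)^j C(7,j)·C(39-1-7j, 6) = C(7,0)·C(38,6) - C(7,1)·C(31,6) + C(7,2)·C(24,6) - C(7,3)·C(17,6) + C(7,4)·C(10,6) = 1·2760681 - 7·736281 + 21·134596 - 35·12376 + 35·210 = 7420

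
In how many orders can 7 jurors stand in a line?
7! = 5040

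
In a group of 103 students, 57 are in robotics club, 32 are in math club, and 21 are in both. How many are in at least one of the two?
|A∪B| = |A| + |B| - |A∩B| = 57 + 32 - 21 = 68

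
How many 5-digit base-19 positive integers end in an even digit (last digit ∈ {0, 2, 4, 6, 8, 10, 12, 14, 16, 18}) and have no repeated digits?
Last∈{0,2,4,6,8,10,12,14,16,18}. Last=0: 73440. Last nonzero: 9×17×P(17,3) = 624240. Total = 697680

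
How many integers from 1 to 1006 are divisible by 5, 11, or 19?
⌊1006/5⌋+⌊1006/11⌋+⌊1006/19⌋ - ⌊1006/55⌋-⌊1006/95⌋-⌊1006/209⌋ + ⌊1006/1045⌋ = 201+91+52 - 18-10-4 + 0 = 312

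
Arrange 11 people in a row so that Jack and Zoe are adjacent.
Treat as block: (11-1)! × 2! = 3628800 × 2 = 7257600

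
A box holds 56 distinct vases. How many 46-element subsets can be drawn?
C(56,46) = 56!/(46!×10!) = 35607051480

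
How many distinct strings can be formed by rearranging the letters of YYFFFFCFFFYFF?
13! / (9! × 3! × 1!) = 2860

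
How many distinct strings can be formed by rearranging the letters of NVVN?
4! / (2! × 2!) = 6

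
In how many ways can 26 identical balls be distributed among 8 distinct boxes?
C(26+8-1, 8-1) = C(33, 7) = 4272048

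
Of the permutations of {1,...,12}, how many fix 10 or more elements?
Exactly j fixed points: C(12,j)·!(12-j); sum over j ≥ 10 (derangement numbers via !m = (m-1)·(!(m-1) + !(m-2)): !0..!2 = 1, 0, 1). Σ_{j=10}^{12} C(12,j)·!(12-j) = C(12,10)·!2 + C(12,11)·!1 + C(12,12)·!0 = 66·1 + 12·0 + 1·1 = 67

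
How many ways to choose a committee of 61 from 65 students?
C(65,61) = 65!/(61!×4!) = 677040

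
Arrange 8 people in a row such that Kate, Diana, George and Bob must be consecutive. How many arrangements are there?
Treat the 4 as one block: (8-4+1)! × 4! = 120 × 24 = 2880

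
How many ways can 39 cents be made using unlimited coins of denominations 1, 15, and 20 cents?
Coefficient of x^39 in 1/(1-x^1) · 1/(1-x^15) · 1/(1-x^20). Case on j = number of 20-cent coins (j = 0..1); remainder r = 39 - 20j is made from {1,15} in ⌊r/15⌋+1 ways. r = 39, 19 → 3 + 2 = 5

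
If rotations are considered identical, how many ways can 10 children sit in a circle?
Circular: fix one position, arrange the rest. (10-1)! = 362880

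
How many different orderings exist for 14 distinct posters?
14! = 87178291200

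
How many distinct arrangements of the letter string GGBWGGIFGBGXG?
13! / (1! × 1! × 2! × 1! × 7! × 1!) = 617760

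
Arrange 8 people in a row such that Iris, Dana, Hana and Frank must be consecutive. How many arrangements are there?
Treat the 4 as one block: (8-4+1)! × 4! = 120 × 24 = 2880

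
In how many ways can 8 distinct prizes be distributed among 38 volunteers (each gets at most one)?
P(38,8) = 38!/(38-8)! = 1971788797440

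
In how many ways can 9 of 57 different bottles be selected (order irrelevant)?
C(57,9) = 57!/(9!×48!) = 8996462475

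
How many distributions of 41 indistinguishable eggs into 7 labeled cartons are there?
C(41+7-1, 7-1) = C(47, 6) = 10737573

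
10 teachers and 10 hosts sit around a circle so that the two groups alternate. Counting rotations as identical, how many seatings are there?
Fix one of the teachers: (10-1)! ways for the remaining teachers, × 10! ways for the hosts = 362880 × 3628800 = 1316818944000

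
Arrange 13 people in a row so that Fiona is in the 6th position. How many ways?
Fix one position: (13-1)! = 479001600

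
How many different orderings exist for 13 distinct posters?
13! = 6227020800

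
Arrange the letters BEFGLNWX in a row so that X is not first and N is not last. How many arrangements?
By inclusion-exclusion: 8! - 2×(8-1)! + (8-2)! = 40320 - 10080 + 720 = 30960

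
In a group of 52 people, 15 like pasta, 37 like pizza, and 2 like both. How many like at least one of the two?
|A∪B| = |A| + |B| - |A∩B| = 15 + 37 - 2 = 50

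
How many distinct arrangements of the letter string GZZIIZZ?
7! / (1! × 4! × 2!) = 105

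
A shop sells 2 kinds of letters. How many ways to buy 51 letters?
C(51+2-1, 2-1) = C(52, 1) = 52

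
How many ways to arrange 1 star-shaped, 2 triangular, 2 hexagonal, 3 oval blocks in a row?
8! / (1! × 2! × 2! × 3!) = 1680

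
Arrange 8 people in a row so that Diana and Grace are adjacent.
Treat as block: (8-1)! × 2! = 5040 × 2 = 10080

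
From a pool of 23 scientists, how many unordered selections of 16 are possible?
C(23,16) = 23!/(16!×7!) = 245157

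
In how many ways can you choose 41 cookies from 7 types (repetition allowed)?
C(41+7-1, 7-1) = C(47, 6) = 10737573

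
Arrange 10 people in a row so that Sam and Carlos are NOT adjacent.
Total - adjacent = 10! - (10-1)!×2 = 3628800 - 725760 = 2903040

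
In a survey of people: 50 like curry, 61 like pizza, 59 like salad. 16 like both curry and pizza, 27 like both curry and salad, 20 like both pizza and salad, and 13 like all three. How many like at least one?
|A∪B∪C| = 50+61+59-16-27-20+13 = 120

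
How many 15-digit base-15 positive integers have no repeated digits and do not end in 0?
Last digit: 14 nonzero choices. First digit: 13 (nonzero, ≠last). Middle 13: P(13,13) = 6227020800. Total = 1133317785600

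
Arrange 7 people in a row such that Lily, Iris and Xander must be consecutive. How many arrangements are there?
Treat the 3 as one block: (7-3+1)! × 3! = 120 × 6 = 720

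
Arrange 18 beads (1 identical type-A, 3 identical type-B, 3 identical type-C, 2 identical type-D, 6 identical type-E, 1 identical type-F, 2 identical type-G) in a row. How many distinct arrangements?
18! / (1! × 3! × 3! × 2! × 6! × 1! × 2!) = 61751289600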